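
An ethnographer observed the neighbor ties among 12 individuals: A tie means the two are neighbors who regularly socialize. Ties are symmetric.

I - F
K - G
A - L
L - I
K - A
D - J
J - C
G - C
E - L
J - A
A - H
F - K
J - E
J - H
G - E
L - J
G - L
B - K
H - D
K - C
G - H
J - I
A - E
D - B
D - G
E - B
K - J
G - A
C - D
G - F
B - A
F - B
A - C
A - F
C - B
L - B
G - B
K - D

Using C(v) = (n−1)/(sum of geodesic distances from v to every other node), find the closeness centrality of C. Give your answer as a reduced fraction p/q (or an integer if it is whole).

11/16

Distances from C: A:1, B:1, D:1, E:2, F:2, G:1, H:2, I:2, J:1, K:1, L:2. Sum = 16.
n = 12, so closeness = 11/16.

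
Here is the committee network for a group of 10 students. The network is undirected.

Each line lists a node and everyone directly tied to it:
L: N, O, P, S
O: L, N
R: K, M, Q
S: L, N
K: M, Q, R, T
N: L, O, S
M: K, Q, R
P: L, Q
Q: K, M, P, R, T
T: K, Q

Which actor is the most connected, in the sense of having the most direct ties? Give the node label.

Degrees — K:4, L:4, M:3, N:3, O:2, P:2, Q:5, R:3, S:2, T:2.
The maximum is 5, attained only by Q.

Q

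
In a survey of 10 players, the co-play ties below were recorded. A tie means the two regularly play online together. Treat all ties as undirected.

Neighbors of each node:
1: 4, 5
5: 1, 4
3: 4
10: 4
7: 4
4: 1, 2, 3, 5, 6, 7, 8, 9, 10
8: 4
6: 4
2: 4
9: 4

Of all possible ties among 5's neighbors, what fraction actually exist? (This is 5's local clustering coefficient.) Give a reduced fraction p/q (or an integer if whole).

5's neighbors: 1 and 4 (k = 2).
Possible neighbor pairs: C(2,2) = 1. Edges among them: 1–4 → e = 1.
Clustering(5) = 1/1.

1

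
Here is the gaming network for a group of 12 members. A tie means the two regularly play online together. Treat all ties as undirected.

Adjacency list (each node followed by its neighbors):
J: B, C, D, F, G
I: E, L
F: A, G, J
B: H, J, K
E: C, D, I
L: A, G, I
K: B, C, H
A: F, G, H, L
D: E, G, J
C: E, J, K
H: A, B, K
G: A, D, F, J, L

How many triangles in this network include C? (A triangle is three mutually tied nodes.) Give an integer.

0

C's neighbors are E, J, and K, but none of them are tied to each other, so no triangle contains C.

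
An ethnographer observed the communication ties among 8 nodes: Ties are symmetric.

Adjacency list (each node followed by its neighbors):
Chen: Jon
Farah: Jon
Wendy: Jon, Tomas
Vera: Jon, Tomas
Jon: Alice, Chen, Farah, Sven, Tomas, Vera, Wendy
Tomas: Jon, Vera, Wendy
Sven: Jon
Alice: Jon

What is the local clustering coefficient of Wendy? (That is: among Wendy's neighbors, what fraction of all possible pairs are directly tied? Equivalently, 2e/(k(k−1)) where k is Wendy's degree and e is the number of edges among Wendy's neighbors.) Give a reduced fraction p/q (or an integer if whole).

Wendy's neighbors: Jon and Tomas (k = 2).
Possible neighbor pairs: C(2,2) = 1. Edges among them: Jon–Tomas → e = 1.
Clustering(Wendy) = 1/1.

1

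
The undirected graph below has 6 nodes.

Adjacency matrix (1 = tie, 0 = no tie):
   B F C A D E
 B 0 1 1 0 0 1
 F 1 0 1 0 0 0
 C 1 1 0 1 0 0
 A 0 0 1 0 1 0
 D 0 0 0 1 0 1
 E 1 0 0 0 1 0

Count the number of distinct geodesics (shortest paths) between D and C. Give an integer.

The shortest distance is 2, and the only length-2 path is D–A–C. So there is exactly 1 shortest path.

1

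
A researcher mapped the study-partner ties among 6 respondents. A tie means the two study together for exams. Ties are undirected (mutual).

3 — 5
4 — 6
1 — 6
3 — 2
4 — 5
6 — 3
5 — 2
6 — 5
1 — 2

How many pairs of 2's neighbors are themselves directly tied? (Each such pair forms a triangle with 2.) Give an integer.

2's neighbors: 1, 3, and 5.
Neighbor pairs that are themselves tied: 2–3–5. Each forms one triangle with 2, for 1 in total.

1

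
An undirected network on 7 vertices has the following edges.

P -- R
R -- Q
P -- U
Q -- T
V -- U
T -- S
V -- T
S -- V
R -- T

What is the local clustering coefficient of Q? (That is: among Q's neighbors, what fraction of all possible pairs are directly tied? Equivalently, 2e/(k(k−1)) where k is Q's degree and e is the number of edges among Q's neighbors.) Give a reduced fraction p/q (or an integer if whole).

1

Q's neighbors: R and T (k = 2).
Possible neighbor pairs: C(2,2) = 1. Edges among them: R–T → e = 1.
Clustering(Q) = 1/1.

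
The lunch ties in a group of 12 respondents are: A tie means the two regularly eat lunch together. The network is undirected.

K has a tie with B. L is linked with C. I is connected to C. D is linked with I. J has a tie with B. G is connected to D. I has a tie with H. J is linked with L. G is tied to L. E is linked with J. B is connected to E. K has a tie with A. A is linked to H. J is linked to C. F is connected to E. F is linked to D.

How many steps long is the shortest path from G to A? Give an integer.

One shortest route is G – D – I – H – A, which uses 4 edges, and at distance 3 from G we only reach {B, E, H}, which does not include A. So d(G,A) = 4.

4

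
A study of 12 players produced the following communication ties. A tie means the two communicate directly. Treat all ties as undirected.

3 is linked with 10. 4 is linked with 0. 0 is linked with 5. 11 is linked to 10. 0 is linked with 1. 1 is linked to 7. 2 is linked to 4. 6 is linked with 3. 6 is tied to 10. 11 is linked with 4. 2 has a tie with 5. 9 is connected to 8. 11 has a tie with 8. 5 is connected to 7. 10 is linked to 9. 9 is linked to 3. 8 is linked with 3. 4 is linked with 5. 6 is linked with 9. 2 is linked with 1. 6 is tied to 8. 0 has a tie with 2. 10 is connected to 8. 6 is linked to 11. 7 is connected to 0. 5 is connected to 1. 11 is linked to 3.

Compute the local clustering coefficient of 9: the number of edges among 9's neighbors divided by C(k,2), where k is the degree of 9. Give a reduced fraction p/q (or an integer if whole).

9's neighbors: 3, 6, 8, and 10 (k = 4).
Possible neighbor pairs: C(4,2) = 6. Edges among them: 3–6, 3–8, 3–10, 6–8, 6–10, 8–10 → e = 6.
Clustering(9) = 6/6 = 1.

1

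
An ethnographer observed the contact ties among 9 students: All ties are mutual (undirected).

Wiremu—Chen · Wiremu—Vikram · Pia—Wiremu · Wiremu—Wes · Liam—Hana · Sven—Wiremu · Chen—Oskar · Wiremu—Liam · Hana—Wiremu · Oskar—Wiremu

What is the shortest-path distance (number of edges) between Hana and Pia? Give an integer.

One shortest route is Hana – Wiremu – Pia, which uses 2 edges, and Hana and Pia are not directly tied, so nothing shorter exists. So d(Hana,Pia) = 2.

2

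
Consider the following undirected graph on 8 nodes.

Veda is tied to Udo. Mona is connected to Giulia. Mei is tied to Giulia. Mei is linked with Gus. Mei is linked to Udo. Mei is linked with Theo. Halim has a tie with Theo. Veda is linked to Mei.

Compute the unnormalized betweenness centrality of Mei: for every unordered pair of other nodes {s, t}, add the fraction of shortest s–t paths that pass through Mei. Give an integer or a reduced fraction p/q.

18

Pairs whose geodesics pass through Mei — Halim–Udo: 1; Halim–Gus: 1; Halim–Mona: 1; Halim–Giulia: 1; Halim–Veda: 1; Udo–Gus: 1; Udo–Theo: 1; Udo–Mona: 1; Udo–Giulia: 1; Gus–Theo: 1; Gus–Mona: 1; Gus–Giulia: 1; Gus–Veda: 1; Theo–Mona: 1 … (+4 more pairs).
All other pairs contribute 0.
Summing the contributions gives betweenness(Mei) = 18.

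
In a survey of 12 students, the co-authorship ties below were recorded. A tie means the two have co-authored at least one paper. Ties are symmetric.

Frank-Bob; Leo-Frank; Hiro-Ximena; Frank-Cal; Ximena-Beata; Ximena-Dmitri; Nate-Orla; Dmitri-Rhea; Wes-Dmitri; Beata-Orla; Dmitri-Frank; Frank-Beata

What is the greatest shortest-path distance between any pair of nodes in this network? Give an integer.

5

Eccentricity of each node (its greatest distance to any other): Beata:3, Bob:4, Cal:4, Dmitri:4, Frank:3, Hiro:4, Leo:4, Nate:5, Orla:4, Rhea:5, Wes:5, Ximena:3.
The maximum eccentricity is 5, realized for instance by the pair Wes–Nate via Wes – Dmitri – Ximena – Beata – Orla – Nate. So the diameter is 5.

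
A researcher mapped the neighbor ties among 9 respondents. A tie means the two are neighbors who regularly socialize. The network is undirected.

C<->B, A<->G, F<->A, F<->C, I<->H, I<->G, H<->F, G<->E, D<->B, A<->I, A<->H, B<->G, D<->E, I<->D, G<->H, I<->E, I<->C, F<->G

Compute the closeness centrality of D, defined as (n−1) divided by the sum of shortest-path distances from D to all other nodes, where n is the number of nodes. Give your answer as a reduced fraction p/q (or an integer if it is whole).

Distances from D: A:2, B:1, C:2, E:1, F:3, G:2, H:2, I:1. Sum = 14.
n = 9, so closeness = 8/14 = 4/7.

4/7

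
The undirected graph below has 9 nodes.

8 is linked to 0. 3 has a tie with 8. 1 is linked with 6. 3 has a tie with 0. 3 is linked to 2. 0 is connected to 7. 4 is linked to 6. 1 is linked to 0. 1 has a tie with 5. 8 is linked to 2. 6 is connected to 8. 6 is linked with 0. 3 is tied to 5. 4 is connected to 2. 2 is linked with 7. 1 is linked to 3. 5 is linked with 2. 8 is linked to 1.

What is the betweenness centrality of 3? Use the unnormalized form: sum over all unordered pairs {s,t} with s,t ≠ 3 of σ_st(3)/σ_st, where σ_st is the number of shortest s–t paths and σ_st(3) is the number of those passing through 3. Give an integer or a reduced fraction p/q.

3/2

Pairs whose geodesics pass through 3 — 0–5: 1/2; 0–2: 1/3; 8–5: 1/3; 1–2: 1/3.
All other pairs contribute 0.
Summing the contributions gives betweenness(3) = 3/2.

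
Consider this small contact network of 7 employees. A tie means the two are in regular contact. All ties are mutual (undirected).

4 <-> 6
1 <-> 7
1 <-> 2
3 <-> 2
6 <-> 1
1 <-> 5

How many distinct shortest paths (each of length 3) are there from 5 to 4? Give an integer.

The shortest distance is 3, and the only length-3 path is 5–1–6–4. So there is exactly 1 shortest path.

1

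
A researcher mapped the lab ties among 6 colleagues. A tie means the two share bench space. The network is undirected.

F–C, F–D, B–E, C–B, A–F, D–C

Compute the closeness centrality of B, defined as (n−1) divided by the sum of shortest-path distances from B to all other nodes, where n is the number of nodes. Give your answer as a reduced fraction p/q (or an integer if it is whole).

5/9

Distances from B: A:3, C:1, D:2, E:1, F:2. Sum = 9.
n = 6, so closeness = 5/9.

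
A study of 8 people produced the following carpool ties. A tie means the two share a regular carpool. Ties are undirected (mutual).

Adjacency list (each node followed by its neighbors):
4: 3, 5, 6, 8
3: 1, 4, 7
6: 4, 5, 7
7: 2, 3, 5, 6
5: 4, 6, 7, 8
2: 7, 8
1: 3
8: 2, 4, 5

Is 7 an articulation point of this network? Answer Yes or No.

No

Even without 7, every remaining node can still reach every other (the residual graph is connected), so 7 is not a cut vertex.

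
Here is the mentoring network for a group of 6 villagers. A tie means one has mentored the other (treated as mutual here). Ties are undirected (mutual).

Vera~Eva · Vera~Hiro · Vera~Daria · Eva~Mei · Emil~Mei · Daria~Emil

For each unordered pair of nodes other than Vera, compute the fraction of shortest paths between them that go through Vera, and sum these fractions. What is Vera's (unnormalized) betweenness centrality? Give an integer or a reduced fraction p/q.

5

Pairs whose geodesics pass through Vera — Hiro–Mei: 1; Hiro–Daria: 1; Hiro–Emil: 1; Hiro–Eva: 1; Daria–Eva: 1.
All other pairs contribute 0.
Summing the contributions gives betweenness(Vera) = 5.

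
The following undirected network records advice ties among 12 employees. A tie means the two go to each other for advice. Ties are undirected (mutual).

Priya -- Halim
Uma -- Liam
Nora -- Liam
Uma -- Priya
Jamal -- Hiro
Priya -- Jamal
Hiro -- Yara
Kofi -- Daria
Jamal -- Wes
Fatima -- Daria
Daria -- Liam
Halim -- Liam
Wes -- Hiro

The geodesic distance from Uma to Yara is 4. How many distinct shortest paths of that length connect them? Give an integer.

The shortest distance is 4, and the only length-4 path is Uma–Priya–Jamal–Hiro–Yara. So there is exactly 1 shortest path.

1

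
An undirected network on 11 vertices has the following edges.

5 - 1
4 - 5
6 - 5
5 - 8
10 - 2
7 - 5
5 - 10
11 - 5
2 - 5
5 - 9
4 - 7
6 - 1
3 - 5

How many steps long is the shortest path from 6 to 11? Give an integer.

2

One shortest route is 6 – 5 – 11, which uses 2 edges, and 6 and 11 are not directly tied, so nothing shorter exists. So d(6,11) = 2.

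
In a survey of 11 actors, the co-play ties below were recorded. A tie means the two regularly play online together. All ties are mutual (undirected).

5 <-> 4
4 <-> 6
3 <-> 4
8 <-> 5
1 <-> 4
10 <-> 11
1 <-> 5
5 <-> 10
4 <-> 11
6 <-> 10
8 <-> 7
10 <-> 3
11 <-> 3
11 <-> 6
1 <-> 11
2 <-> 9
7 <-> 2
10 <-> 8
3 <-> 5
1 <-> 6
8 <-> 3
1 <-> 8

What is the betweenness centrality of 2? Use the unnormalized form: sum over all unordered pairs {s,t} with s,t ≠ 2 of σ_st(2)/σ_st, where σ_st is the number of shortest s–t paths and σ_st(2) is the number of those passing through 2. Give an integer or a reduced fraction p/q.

9

Pairs whose geodesics pass through 2 — 9–7: 1; 9–1: 1; 9–11: 3/3; 9–4: 3/3; 9–6: 2/2; 9–3: 1; 9–8: 1; 9–10: 1; 9–5: 1.
All other pairs contribute 0.
Summing the contributions gives betweenness(2) = 9.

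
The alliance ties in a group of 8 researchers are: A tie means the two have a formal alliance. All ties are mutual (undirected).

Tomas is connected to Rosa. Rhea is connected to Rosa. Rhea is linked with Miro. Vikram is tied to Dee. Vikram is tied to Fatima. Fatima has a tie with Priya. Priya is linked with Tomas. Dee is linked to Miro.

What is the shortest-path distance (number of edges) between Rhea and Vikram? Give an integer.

One shortest route is Rhea – Miro – Dee – Vikram, which uses 3 edges, and at distance 2 from Rhea we only reach {Dee, Tomas}, which does not include Vikram. So d(Rhea,Vikram) = 3.

3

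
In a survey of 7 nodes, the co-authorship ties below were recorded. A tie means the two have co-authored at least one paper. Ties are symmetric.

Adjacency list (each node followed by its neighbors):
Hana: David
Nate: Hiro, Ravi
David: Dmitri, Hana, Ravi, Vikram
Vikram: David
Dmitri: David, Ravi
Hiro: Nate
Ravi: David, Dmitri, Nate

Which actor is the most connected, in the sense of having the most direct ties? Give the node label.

David

Degrees — David:4, Dmitri:2, Hana:1, Hiro:1, Nate:2, Ravi:3, Vikram:1.
The maximum is 4, attained only by David.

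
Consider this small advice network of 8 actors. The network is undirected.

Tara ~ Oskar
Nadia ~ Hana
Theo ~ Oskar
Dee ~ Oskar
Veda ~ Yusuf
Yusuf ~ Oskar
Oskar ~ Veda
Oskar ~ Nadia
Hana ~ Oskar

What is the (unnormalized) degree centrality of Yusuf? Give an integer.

Yusuf is directly tied to Oskar and Veda. That is 2 neighbors, so the degree of Yusuf is 2.

2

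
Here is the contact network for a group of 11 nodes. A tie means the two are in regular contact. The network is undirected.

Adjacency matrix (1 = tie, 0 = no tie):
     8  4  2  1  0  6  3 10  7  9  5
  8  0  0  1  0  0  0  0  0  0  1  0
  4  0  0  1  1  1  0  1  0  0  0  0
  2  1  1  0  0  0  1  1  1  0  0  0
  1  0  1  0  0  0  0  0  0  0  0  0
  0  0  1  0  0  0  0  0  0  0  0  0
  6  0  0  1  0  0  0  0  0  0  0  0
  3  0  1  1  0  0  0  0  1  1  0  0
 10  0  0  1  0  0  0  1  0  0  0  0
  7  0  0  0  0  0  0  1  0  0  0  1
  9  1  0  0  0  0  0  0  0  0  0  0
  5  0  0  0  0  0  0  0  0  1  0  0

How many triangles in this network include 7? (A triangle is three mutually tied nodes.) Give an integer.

7's neighbors are 3 and 5, but none of them are tied to each other, so no triangle contains 7.

0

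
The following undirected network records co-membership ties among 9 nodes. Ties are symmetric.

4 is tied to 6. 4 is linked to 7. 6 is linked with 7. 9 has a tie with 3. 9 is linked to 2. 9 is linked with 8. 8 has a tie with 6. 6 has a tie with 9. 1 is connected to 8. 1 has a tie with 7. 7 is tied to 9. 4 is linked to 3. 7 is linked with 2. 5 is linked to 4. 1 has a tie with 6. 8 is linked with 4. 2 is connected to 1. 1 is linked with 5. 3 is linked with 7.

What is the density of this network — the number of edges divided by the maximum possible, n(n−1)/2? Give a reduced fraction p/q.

19/36

There are 19 edges and 9 nodes, so the maximum possible is C(9,2) = 36.
Density = 19/36.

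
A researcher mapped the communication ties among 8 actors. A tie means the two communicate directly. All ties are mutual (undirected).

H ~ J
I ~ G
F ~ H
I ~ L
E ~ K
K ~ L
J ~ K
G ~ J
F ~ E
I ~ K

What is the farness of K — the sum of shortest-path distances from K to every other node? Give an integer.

Distances from K: E:1, F:2, G:2, H:2, I:1, J:1, L:1.
Sum = 1 + 2 + 2 + 2 + 1 + 1 + 1 = 10.

10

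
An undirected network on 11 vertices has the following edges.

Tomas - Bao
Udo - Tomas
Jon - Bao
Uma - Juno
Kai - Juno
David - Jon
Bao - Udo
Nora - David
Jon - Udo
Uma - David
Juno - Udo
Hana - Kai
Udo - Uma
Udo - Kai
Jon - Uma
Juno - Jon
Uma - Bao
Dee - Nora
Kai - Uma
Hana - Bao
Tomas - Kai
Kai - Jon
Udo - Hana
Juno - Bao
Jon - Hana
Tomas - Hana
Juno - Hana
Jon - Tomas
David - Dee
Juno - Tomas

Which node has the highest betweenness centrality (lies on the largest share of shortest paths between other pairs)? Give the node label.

David

Unnormalized betweenness of each node: Bao:2/5, David:16, Dee:0, Hana:1/6, Jon:377/30, Juno:17/30, Kai:2/5, Nora:0, Tomas:1/6, Udo:17/30, Uma:37/6.
David has the largest value, 16, making it the main broker — the node through which the most shortest paths run.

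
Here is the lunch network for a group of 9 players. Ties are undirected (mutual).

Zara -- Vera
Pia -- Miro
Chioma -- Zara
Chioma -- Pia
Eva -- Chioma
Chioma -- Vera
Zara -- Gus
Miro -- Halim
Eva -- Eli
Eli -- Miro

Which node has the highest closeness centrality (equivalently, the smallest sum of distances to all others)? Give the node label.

Chioma

Farness (sum of distances to all others) for each node — Chioma:13, Eli:18, Eva:16, Gus:24, Halim:24, Miro:17, Pia:15, Vera:18, Zara:17.
The smallest farness is 13, for Chioma, so Chioma has the highest closeness.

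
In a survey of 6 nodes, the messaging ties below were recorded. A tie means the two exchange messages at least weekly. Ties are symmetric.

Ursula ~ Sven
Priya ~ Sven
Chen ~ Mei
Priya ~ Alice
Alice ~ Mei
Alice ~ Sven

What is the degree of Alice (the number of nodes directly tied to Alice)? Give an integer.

3

Alice is directly tied to Mei, Priya, and Sven. That is 3 neighbors, so the degree of Alice is 3.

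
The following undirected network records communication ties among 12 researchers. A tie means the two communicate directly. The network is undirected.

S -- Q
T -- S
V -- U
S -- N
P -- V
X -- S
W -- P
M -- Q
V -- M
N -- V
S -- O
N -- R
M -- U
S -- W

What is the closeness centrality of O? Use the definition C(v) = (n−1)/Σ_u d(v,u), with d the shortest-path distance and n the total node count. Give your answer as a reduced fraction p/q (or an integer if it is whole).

Distances from O: M:3, N:2, P:3, Q:2, R:3, S:1, T:2, U:4, V:3, W:2, X:2. Sum = 27.
n = 12, so closeness = 11/27.

11/27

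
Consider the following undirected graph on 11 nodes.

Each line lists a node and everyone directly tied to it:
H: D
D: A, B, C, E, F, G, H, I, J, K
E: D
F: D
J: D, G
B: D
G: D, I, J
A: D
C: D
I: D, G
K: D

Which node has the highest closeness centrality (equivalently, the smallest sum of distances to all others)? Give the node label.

D

Farness (sum of distances to all others) for each node — A:19, B:19, C:19, D:10, E:19, F:19, G:17, H:19, I:18, J:18, K:19.
The smallest farness is 10, for D, so D has the highest closeness.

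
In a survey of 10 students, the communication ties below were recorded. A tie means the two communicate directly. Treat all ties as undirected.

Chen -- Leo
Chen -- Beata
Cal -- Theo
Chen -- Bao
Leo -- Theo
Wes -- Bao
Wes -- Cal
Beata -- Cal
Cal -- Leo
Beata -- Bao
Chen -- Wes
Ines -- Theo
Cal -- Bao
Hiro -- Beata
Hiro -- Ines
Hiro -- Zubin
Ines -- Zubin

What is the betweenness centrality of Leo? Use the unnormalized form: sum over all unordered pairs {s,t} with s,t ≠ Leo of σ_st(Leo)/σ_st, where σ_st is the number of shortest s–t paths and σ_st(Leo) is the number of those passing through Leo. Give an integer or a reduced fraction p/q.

7/4

Pairs whose geodesics pass through Leo — Chen–Cal: 1/4; Chen–Theo: 1; Chen–Ines: 1/2.
All other pairs contribute 0.
Summing the contributions gives betweenness(Leo) = 7/4.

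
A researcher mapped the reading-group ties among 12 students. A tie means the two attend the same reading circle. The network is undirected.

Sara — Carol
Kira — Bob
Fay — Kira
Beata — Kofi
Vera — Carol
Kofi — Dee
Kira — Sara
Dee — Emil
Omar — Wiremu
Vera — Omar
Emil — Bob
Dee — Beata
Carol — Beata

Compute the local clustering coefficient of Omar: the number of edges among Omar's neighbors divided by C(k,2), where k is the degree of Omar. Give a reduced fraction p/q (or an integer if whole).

0

Omar's neighbors: Vera and Wiremu (k = 2).
Possible neighbor pairs: C(2,2) = 1. Edges among them: none → e = 0.
Clustering(Omar) = 0/1.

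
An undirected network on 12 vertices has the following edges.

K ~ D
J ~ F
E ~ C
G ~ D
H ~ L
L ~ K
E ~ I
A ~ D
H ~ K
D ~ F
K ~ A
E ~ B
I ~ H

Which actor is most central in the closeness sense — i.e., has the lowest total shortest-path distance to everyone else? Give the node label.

K

Farness (sum of distances to all others) for each node — A:30, B:45, C:45, D:27, E:35, F:35, G:37, H:25, I:29, J:45, K:24, L:29.
The smallest farness is 24, for K, so K has the highest closeness.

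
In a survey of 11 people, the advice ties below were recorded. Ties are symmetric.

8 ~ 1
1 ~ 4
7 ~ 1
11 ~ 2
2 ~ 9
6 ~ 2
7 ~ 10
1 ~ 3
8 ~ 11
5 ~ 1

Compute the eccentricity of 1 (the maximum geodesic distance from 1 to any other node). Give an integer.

Distances from 1: 2:3, 3:1, 4:1, 5:1, 6:4, 7:1, 8:1, 9:4, 10:2, 11:2.
The largest is 4 (to 6 and 9), so the eccentricity of 1 is 4.

4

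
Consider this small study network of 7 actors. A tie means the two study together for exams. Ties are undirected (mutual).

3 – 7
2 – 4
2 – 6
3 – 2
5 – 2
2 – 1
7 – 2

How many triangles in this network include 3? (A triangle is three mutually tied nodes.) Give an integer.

1

3's neighbors: 2 and 7.
Neighbor pairs that are themselves tied: 3–2–7. Each forms one triangle with 3, for 1 in total.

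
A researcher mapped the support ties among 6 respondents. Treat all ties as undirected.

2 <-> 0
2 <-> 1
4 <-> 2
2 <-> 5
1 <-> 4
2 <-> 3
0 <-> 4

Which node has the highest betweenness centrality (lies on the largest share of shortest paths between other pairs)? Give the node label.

Unnormalized betweenness of each node: 0:0, 1:0, 2:15/2, 3:0, 4:1/2, 5:0.
2 has the largest value, 15/2, making it the main broker — the node through which the most shortest paths run.

2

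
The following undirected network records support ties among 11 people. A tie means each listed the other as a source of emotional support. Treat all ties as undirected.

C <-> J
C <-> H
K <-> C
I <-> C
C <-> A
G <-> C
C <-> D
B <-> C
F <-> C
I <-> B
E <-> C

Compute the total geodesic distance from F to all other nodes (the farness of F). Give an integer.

19

Distances from F: A:2, B:2, C:1, D:2, E:2, G:2, H:2, I:2, J:2, K:2.
Sum = 2 + 2 + 1 + 2 + 2 + 2 + 2 + 2 + 2 + 2 = 19.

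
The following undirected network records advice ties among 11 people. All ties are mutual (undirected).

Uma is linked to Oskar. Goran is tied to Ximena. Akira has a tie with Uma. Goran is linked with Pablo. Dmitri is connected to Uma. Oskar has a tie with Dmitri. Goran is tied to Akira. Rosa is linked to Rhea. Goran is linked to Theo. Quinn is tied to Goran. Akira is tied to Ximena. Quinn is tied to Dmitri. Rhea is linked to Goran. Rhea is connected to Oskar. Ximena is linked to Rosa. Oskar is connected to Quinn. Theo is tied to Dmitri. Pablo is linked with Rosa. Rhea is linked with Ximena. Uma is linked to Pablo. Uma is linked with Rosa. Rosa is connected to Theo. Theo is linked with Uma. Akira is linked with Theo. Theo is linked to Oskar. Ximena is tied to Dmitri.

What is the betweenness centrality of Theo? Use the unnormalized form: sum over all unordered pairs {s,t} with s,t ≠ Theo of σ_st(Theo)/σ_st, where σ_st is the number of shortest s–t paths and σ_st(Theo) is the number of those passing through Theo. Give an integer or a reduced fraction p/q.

203/60

Pairs whose geodesics pass through Theo — Rosa–Oskar: 1/3; Rosa–Goran: 1/4; Rosa–Akira: 1/3; Rosa–Quinn: 3/10; Rosa–Dmitri: 1/3; Oskar–Goran: 1/3; Oskar–Akira: 1/2; Goran–Dmitri: 1/3; Goran–Uma: 1/3; Akira–Dmitri: 1/3.
All other pairs contribute 0.
Summing the contributions gives betweenness(Theo) = 203/60.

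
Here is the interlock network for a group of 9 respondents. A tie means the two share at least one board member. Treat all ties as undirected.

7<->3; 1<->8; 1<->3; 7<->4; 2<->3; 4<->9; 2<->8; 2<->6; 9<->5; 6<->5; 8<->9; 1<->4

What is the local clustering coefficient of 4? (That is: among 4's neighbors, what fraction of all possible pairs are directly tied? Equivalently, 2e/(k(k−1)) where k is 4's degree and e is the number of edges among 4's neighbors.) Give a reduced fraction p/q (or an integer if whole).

4's neighbors: 1, 7, and 9 (k = 3).
Possible neighbor pairs: C(3,2) = 3. Edges among them: none → e = 0.
Clustering(4) = 0/3 = 0.

0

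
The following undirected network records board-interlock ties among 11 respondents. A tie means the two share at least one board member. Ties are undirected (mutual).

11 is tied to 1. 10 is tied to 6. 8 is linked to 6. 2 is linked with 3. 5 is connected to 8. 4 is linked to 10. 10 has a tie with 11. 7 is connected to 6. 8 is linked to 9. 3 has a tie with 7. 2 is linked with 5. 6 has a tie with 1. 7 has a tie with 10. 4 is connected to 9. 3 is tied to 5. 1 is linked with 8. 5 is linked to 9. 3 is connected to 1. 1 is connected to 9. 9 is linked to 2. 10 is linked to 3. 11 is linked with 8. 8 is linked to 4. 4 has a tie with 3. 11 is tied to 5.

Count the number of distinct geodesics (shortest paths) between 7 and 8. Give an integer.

The shortest distance is 2, and the only length-2 path is 7–6–8. So there is exactly 1 shortest path.

1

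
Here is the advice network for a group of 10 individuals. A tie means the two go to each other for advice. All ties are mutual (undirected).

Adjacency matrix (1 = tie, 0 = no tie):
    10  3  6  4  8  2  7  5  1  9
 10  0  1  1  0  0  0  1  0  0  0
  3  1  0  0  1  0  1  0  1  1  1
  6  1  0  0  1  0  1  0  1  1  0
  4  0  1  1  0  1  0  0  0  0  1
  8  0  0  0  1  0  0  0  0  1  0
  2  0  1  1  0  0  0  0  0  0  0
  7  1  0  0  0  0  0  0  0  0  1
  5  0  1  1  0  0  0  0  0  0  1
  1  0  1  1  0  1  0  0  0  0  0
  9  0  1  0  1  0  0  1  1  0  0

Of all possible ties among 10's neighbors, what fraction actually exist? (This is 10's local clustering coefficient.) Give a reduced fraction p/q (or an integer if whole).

10's neighbors: 3, 6, and 7 (k = 3).
Possible neighbor pairs: C(3,2) = 3. Edges among them: none → e = 0.
Clustering(10) = 0/3 = 0.

0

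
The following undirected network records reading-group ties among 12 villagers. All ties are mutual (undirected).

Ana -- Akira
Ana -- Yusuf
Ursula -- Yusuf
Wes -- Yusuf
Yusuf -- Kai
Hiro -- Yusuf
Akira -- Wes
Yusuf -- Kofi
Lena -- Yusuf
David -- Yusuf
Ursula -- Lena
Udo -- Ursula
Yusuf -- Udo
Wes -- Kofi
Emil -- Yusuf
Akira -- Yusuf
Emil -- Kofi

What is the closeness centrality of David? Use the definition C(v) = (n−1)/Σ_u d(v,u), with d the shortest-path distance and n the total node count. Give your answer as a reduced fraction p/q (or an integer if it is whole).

Distances from David: Akira:2, Ana:2, Emil:2, Hiro:2, Kai:2, Kofi:2, Lena:2, Udo:2, Ursula:2, Wes:2, Yusuf:1. Sum = 21.
n = 12, so closeness = 11/21.

11/21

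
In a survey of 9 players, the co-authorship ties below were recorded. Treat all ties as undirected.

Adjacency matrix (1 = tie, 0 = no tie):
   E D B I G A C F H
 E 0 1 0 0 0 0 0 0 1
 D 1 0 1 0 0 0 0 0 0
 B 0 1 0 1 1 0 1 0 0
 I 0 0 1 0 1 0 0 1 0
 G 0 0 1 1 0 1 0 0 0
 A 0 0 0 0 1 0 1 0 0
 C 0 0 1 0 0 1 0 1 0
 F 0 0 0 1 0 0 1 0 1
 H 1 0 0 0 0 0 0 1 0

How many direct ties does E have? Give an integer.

2

E is directly tied to D and H. That is 2 neighbors, so the degree of E is 2.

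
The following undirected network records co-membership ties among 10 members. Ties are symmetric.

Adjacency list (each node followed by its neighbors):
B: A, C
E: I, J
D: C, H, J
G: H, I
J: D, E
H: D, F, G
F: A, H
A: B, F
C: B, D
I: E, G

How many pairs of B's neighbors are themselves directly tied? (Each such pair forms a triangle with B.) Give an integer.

0

B's neighbors are A and C, but none of them are tied to each other, so no triangle contains B.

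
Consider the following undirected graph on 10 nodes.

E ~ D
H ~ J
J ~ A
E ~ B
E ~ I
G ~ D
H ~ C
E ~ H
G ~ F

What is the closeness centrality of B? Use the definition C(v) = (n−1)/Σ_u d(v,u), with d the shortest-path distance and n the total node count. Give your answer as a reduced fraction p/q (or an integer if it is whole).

3/8

Distances from B: A:4, C:3, D:2, E:1, F:4, G:3, H:2, I:2, J:3. Sum = 24.
n = 10, so closeness = 9/24 = 3/8.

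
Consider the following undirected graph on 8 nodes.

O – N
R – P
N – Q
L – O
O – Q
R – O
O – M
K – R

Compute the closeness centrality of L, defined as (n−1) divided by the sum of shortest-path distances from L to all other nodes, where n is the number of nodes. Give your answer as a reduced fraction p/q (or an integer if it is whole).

7/15

Distances from L: K:3, M:2, N:2, O:1, P:3, Q:2, R:2. Sum = 15.
n = 8, so closeness = 7/15.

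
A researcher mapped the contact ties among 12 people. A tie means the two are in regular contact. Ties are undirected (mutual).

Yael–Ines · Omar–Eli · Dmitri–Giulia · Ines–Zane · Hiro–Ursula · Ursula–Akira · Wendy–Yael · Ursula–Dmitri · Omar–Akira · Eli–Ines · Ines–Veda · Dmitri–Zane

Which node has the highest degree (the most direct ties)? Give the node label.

Degrees — Akira:2, Dmitri:3, Eli:2, Giulia:1, Hiro:1, Ines:4, Omar:2, Ursula:3, Veda:1, Wendy:1, Yael:2, Zane:2.
The maximum is 4, attained only by Ines.

Ines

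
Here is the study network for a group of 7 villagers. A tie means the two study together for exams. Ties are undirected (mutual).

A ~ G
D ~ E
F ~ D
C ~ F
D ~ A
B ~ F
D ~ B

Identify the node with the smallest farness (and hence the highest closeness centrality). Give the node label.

D

Farness (sum of distances to all others) for each node — A:11, B:11, C:15, D:8, E:13, F:10, G:16.
The smallest farness is 8, for D, so D has the highest closeness.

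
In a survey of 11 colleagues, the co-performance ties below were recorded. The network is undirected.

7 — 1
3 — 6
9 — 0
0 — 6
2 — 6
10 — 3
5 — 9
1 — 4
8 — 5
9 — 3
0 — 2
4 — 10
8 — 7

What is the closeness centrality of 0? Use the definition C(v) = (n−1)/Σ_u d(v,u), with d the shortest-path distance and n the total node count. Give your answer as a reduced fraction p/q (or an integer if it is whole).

Distances from 0: 1:5, 2:1, 3:2, 4:4, 5:2, 6:1, 7:4, 8:3, 9:1, 10:3. Sum = 26.
n = 11, so closeness = 10/26 = 5/13.

5/13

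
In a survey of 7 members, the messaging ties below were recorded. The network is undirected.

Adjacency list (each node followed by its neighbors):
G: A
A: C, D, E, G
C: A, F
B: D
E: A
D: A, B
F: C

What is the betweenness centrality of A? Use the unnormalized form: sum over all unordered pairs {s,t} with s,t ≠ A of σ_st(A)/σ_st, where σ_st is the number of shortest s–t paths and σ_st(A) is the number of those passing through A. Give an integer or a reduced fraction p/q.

Pairs whose geodesics pass through A — D–F: 1; D–G: 1; D–C: 1; D–E: 1; B–F: 1; B–G: 1; B–C: 1; B–E: 1; F–G: 1; F–E: 1; G–C: 1; G–E: 1; C–E: 1.
All other pairs contribute 0.
Summing the contributions gives betweenness(A) = 13.

13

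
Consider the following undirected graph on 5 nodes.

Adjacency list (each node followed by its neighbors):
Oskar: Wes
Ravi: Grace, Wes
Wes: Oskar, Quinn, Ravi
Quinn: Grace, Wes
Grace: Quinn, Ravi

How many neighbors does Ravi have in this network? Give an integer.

Ravi is directly tied to Grace and Wes. That is 2 neighbors, so the degree of Ravi is 2.

2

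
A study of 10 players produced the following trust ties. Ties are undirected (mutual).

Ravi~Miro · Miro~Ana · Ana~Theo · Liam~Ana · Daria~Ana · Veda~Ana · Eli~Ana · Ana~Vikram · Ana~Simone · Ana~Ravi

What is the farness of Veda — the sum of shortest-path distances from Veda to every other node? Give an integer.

Distances from Veda: Ana:1, Daria:2, Eli:2, Liam:2, Miro:2, Ravi:2, Simone:2, Theo:2, Vikram:2.
Sum = 1 + 2 + 2 + 2 + 2 + 2 + 2 + 2 + 2 = 17.

17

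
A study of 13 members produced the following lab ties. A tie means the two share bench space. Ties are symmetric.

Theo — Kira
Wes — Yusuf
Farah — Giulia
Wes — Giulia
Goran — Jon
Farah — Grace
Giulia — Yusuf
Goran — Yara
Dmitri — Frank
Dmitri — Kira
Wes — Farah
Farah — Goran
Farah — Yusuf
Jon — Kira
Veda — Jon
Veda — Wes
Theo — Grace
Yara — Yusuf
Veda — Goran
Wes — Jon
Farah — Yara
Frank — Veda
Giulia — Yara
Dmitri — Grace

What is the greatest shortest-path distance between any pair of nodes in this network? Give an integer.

Eccentricity of each node (its greatest distance to any other): Dmitri:3, Farah:3, Frank:3, Giulia:3, Goran:3, Grace:3, Jon:3, Kira:3, Theo:3, Veda:3, Wes:3, Yara:3, Yusuf:3.
The maximum eccentricity is 3, realized for instance by the pair Yara–Dmitri via Yara – Farah – Grace – Dmitri. So the diameter is 3.

3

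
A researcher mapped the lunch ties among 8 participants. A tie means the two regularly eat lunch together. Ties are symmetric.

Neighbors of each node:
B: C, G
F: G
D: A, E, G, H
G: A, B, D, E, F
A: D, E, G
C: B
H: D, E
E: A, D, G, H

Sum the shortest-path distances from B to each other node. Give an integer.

Distances from B: A:2, C:1, D:2, E:2, F:2, G:1, H:3.
Sum = 2 + 1 + 2 + 2 + 2 + 1 + 3 = 13.

13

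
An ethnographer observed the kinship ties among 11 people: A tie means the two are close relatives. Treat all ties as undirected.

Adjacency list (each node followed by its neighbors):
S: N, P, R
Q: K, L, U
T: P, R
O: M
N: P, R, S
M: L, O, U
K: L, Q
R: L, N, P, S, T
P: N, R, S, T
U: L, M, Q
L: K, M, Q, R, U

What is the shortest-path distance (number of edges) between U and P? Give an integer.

3

One shortest route is U – L – R – P, which uses 3 edges, and at distance 2 from U we only reach {K, O, R}, which does not include P. So d(U,P) = 3.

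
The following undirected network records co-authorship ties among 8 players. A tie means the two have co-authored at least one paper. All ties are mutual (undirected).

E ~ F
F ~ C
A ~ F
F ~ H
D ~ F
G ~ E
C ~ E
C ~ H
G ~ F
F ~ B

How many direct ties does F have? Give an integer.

F is directly tied to A, B, C, D, E, G, and H. That is 7 neighbors, so the degree of F is 7.

7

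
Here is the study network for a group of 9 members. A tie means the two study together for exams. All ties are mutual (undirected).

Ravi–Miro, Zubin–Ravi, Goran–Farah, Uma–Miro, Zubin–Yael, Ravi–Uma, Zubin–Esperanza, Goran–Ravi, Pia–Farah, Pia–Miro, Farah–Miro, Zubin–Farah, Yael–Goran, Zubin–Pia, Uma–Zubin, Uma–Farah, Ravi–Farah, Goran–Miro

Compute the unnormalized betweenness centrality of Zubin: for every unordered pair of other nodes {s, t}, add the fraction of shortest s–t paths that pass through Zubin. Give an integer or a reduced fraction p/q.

32/3

Pairs whose geodesics pass through Zubin — Uma–Esperanza: 1; Uma–Pia: 1/3; Uma–Yael: 1; Goran–Esperanza: 3/3; Esperanza–Ravi: 1; Esperanza–Pia: 1; Esperanza–Miro: 4/4; Esperanza–Yael: 1; Esperanza–Farah: 1; Ravi–Pia: 1/3; Ravi–Yael: 1/2; Pia–Yael: 1; Yael–Farah: 1/2.
All other pairs contribute 0.
Summing the contributions gives betweenness(Zubin) = 32/3.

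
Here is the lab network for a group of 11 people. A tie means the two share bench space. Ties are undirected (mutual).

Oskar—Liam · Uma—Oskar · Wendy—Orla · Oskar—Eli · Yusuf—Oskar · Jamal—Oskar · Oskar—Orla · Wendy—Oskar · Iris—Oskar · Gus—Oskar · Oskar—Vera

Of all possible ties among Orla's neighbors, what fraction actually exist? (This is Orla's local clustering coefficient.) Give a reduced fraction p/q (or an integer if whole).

Orla's neighbors: Oskar and Wendy (k = 2).
Possible neighbor pairs: C(2,2) = 1. Edges among them: Oskar–Wendy → e = 1.
Clustering(Orla) = 1/1.

1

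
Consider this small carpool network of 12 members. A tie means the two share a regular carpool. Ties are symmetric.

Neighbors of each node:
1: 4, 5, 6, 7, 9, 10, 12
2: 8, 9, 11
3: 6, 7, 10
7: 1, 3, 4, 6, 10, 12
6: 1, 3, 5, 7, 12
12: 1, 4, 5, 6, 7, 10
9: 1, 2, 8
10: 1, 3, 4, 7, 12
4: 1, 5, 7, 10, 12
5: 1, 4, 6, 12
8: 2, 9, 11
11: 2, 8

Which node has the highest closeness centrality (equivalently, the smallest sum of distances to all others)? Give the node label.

Farness (sum of distances to all others) for each node — 1:16, 2:27, 3:27, 4:21, 5:22, 6:21, 7:20, 8:27, 9:20, 10:21, 11:36, 12:20.
The smallest farness is 16, for 1, so 1 has the highest closeness.

1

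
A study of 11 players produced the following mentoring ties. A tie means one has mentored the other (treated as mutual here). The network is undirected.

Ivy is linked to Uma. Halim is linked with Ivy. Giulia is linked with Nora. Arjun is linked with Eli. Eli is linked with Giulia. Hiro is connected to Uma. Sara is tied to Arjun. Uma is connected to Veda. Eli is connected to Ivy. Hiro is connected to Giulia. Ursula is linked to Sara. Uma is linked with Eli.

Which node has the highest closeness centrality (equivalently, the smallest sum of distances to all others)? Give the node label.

Farness (sum of distances to all others) for each node — Arjun:22, Eli:17, Giulia:22, Halim:30, Hiro:25, Ivy:21, Nora:31, Sara:29, Uma:20, Ursula:38, Veda:29.
The smallest farness is 17, for Eli, so Eli has the highest closeness.

Eli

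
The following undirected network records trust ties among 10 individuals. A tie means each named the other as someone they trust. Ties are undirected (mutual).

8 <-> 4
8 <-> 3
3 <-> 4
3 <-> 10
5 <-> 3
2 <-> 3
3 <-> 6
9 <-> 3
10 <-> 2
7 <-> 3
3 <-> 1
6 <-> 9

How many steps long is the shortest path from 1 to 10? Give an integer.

One shortest route is 1 – 3 – 10, which uses 2 edges, and 1 and 10 are not directly tied, so nothing shorter exists. So d(1,10) = 2.

2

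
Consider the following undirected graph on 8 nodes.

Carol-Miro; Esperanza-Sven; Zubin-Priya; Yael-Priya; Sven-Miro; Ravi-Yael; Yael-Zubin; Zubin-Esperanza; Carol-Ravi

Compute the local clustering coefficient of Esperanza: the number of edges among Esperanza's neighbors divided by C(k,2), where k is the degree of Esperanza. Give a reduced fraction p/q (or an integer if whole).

0

Esperanza's neighbors: Sven and Zubin (k = 2).
Possible neighbor pairs: C(2,2) = 1. Edges among them: none → e = 0.
Clustering(Esperanza) = 0/1.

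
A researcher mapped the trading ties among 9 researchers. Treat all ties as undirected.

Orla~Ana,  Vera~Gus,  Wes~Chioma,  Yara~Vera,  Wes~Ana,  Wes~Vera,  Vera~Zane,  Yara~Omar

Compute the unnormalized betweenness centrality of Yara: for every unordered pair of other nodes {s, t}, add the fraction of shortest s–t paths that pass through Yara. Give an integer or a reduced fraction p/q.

Pairs whose geodesics pass through Yara — Orla–Omar: 1; Gus–Omar: 1; Ana–Omar: 1; Chioma–Omar: 1; Wes–Omar: 1; Zane–Omar: 1; Vera–Omar: 1.
All other pairs contribute 0.
Summing the contributions gives betweenness(Yara) = 7.

7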